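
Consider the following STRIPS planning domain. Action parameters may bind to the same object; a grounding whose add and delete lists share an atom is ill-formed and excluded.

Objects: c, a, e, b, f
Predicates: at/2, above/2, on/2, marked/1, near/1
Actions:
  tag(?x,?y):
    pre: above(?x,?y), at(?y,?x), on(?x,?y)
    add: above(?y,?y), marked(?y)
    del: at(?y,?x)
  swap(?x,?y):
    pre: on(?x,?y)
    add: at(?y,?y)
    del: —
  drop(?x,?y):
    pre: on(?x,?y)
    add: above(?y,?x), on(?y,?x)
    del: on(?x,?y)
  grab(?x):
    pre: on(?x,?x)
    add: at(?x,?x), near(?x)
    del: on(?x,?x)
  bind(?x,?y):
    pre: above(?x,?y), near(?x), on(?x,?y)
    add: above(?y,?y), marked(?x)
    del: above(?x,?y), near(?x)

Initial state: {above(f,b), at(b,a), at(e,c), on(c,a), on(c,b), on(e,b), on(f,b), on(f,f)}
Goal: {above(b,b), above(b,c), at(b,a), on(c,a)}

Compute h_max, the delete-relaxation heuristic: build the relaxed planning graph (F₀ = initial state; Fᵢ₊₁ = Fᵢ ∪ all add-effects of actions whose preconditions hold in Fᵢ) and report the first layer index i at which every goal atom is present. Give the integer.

F0 = init (8 atoms)
F1 = F0 ∪ {above(a,c), above(b,c), above(b,e), above(b,f), at(a,a), at(b,b), at(f,f), near(f), on(a,c), on(b,c), on(b,e), on(b,f)}  (20 atoms)
F2 = F1 ∪ {above(b,b), above(c,a), above(c,b), above(e,b), at(c,c), at(e,e), marked(f)}  (27 atoms)
goal ⊆ F2  ⇒  h_max = 2

2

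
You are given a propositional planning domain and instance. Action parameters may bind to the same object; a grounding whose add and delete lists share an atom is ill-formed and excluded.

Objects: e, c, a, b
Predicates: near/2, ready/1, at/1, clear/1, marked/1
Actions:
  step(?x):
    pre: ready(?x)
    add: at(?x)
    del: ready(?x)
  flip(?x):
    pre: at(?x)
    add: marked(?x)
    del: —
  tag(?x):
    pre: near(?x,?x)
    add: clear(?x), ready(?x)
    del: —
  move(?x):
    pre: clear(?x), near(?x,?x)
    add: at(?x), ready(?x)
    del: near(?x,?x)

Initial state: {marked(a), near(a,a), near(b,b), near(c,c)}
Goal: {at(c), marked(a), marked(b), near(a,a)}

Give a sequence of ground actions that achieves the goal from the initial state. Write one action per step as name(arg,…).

tag(c); step(c); tag(b); step(b); flip(b)

1. tag(c)  →  {clear(c), marked(a), near(a,a), near(b,b), near(c,c), ready(c)}
2. step(c)  →  {at(c), clear(c), marked(a), near(a,a), near(b,b), near(c,c)}
3. tag(b)  →  {at(c), clear(b), clear(c), marked(a), near(a,a), near(b,b), near(c,c), ready(b)}
4. step(b)  →  {at(b), at(c), clear(b), clear(c), marked(a), near(a,a), near(b,b), near(c,c)}
5. flip(b)  →  {at(b), at(c), clear(b), clear(c), marked(a), marked(b), near(a,a), near(b,b), near(c,c)}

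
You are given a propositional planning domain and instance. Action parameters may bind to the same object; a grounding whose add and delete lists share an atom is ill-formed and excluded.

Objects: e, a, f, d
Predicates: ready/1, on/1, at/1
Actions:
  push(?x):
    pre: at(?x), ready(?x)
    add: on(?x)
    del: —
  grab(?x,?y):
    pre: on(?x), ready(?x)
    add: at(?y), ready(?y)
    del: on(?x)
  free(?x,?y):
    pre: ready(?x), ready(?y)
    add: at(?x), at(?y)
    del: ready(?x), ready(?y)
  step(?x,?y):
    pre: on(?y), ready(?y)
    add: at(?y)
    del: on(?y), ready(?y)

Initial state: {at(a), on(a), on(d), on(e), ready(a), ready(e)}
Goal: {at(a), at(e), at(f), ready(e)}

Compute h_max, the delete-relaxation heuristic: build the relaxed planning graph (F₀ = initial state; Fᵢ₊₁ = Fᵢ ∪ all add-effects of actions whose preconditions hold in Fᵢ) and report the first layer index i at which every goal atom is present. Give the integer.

1

F0 = init (6 atoms)
F1 = F0 ∪ {at(d), at(e), at(f), ready(d), ready(f)}  (11 atoms)
goal ⊆ F1  ⇒  h_max = 1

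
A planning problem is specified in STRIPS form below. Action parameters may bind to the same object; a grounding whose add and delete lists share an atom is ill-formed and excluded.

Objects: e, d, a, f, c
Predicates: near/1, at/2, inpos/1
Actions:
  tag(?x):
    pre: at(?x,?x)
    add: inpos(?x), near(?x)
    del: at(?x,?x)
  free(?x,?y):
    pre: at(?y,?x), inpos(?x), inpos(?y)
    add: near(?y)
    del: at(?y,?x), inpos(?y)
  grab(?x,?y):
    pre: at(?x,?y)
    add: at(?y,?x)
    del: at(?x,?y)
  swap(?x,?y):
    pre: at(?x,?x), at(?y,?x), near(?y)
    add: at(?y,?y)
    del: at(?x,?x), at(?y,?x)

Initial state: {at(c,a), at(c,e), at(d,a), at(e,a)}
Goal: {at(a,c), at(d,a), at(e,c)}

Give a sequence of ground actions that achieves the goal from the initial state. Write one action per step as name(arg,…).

1. grab(c,e)  →  {at(c,a), at(d,a), at(e,a), at(e,c)}
2. grab(c,a)  →  {at(a,c), at(d,a), at(e,a), at(e,c)}

grab(c,e); grab(c,a)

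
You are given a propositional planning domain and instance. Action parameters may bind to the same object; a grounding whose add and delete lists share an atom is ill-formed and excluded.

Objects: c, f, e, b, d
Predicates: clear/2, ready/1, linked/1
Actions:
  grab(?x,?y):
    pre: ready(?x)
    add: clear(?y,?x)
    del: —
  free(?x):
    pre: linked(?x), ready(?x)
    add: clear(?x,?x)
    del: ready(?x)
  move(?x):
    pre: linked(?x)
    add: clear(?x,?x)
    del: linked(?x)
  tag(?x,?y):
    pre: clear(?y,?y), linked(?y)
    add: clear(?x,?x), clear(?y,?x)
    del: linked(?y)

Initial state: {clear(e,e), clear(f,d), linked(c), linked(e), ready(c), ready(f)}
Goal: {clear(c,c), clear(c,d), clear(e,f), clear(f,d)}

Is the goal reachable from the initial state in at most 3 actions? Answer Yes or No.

1. grab(c,c)  →  {clear(c,c), clear(e,e), clear(f,d), linked(c), linked(e), ready(c), ready(f)}
2. grab(f,e)  →  {clear(c,c), clear(e,e), clear(e,f), clear(f,d), linked(c), linked(e), ready(c), ready(f)}
3. tag(d,c)  →  {clear(c,c), clear(c,d), clear(d,d), clear(e,e), clear(e,f), clear(f,d), linked(e), ready(c), ready(f)}
optimal plan length = 3; 3 ≤ 3

Yes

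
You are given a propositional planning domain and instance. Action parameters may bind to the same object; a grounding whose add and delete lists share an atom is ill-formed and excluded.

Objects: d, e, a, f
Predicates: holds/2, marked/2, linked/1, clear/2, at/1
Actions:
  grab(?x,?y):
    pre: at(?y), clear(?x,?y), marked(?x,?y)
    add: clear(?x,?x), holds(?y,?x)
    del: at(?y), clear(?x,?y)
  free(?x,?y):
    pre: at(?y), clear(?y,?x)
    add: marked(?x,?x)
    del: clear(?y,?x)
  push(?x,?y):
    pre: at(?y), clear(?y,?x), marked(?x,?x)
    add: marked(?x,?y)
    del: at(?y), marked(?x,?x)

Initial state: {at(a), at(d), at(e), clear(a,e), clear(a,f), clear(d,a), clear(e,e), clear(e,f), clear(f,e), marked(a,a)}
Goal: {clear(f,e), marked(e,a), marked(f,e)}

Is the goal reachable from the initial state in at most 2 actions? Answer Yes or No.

1. free(e,e)  →  {at(a), at(d), at(e), clear(a,e), clear(a,f), clear(d,a), clear(e,f), clear(f,e), marked(a,a), marked(e,e)}
2. free(f,a)  →  {at(a), at(d), at(e), clear(a,e), clear(d,a), clear(e,f), clear(f,e), marked(a,a), marked(e,e), marked(f,f)}
3. push(e,a)  →  {at(d), at(e), clear(a,e), clear(d,a), clear(e,f), clear(f,e), marked(a,a), marked(e,a), marked(f,f)}
4. push(f,e)  →  {at(d), clear(a,e), clear(d,a), clear(e,f), clear(f,e), marked(a,a), marked(e,a), marked(f,e)}
optimal plan length = 4; 4 > 2

No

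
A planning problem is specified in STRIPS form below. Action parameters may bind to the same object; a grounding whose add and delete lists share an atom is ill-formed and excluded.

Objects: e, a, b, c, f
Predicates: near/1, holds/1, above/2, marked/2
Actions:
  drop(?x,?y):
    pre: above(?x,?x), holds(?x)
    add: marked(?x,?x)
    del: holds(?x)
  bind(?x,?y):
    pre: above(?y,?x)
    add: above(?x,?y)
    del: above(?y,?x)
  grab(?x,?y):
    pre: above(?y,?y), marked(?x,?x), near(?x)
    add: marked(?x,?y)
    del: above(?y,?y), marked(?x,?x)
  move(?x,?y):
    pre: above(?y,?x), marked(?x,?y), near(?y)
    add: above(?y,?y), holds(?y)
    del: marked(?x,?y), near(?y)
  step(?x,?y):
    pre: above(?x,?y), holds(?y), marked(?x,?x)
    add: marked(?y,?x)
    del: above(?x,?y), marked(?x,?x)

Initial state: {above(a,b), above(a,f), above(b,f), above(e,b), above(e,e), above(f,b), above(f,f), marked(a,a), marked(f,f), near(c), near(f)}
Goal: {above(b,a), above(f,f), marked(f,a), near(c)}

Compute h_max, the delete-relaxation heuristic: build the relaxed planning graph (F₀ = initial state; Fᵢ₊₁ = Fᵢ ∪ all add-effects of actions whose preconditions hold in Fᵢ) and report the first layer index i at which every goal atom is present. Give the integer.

F0 = init (11 atoms)
F1 = F0 ∪ {above(b,a), above(b,e), above(f,a), holds(f), marked(f,e)}  (16 atoms)
F2 = F1 ∪ {marked(f,a)}  (17 atoms)
goal ⊆ F2  ⇒  h_max = 2

2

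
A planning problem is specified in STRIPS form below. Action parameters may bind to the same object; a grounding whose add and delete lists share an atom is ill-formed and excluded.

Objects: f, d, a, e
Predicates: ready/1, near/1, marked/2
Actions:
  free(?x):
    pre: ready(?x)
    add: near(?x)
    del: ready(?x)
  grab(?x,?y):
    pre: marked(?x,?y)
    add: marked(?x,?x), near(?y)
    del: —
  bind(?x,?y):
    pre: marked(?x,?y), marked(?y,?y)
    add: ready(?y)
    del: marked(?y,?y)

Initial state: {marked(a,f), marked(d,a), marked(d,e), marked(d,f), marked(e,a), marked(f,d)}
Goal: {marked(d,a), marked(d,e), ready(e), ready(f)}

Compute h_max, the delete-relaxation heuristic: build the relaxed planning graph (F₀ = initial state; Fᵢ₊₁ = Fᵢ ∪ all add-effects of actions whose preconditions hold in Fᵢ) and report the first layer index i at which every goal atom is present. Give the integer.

F0 = init (6 atoms)
F1 = F0 ∪ {marked(a,a), marked(d,d), marked(e,e), marked(f,f), near(a), near(d), near(e), near(f)}  (14 atoms)
F2 = F1 ∪ {ready(a), ready(d), ready(e), ready(f)}  (18 atoms)
goal ⊆ F2  ⇒  h_max = 2

2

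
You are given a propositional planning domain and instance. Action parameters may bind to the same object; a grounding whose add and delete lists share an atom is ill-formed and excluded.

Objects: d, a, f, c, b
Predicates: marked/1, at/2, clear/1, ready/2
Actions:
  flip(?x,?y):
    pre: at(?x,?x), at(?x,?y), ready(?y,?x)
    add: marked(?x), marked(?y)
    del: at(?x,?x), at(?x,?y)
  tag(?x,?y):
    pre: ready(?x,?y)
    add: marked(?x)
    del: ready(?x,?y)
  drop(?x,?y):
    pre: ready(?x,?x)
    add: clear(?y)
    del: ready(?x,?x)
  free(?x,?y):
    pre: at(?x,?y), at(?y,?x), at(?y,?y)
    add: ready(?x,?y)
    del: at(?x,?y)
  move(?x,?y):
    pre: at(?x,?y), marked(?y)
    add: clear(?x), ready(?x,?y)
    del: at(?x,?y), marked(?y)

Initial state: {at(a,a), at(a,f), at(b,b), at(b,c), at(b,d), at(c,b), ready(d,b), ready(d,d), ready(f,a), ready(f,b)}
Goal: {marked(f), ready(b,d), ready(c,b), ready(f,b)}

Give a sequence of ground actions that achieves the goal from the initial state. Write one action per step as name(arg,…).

flip(a,f); tag(d,d); free(c,b); move(b,d)

1. flip(a,f)  →  {at(b,b), at(b,c), at(b,d), at(c,b), marked(a), marked(f), ready(d,b), ready(d,d), ready(f,a), ready(f,b)}
2. tag(d,d)  →  {at(b,b), at(b,c), at(b,d), at(c,b), marked(a), marked(d), marked(f), ready(d,b), ready(f,a), ready(f,b)}
3. free(c,b)  →  {at(b,b), at(b,c), at(b,d), marked(a), marked(d), marked(f), ready(c,b), ready(d,b), ready(f,a), ready(f,b)}
4. move(b,d)  →  {at(b,b), at(b,c), clear(b), marked(a), marked(f), ready(b,d), ready(c,b), ready(d,b), ready(f,a), ready(f,b)}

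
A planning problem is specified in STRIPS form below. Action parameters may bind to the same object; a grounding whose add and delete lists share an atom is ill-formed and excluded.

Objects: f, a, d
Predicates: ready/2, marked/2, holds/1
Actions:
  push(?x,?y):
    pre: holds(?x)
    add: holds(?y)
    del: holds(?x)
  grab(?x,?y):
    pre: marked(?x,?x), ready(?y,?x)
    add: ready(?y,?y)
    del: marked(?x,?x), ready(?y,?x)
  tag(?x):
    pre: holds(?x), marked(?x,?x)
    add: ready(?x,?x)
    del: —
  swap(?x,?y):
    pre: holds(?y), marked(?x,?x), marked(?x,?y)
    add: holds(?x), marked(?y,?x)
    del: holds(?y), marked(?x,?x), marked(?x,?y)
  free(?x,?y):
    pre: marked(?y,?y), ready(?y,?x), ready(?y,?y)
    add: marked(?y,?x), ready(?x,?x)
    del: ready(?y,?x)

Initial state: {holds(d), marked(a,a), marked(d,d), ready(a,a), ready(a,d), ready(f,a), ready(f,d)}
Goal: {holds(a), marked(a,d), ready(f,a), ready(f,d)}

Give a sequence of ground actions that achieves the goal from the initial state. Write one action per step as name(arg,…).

push(d,a); free(d,a)

1. push(d,a)  →  {holds(a), marked(a,a), marked(d,d), ready(a,a), ready(a,d), ready(f,a), ready(f,d)}
2. free(d,a)  →  {holds(a), marked(a,a), marked(a,d), marked(d,d), ready(a,a), ready(d,d), ready(f,a), ready(f,d)}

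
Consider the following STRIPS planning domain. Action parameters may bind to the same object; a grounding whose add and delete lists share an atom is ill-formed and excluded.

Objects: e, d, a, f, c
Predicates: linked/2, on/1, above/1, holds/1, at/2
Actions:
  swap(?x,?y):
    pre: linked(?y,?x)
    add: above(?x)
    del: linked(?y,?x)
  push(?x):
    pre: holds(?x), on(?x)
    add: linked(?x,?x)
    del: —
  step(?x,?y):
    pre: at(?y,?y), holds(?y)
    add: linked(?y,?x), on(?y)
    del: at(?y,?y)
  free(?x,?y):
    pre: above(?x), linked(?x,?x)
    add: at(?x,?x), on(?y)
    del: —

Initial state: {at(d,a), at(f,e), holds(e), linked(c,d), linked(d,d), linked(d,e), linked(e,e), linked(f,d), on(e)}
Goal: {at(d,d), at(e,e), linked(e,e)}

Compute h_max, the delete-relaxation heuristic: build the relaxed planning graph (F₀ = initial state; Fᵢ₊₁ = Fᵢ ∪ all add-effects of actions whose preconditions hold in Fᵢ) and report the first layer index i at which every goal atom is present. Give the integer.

2

F0 = init (9 atoms)
F1 = F0 ∪ {above(d), above(e)}  (11 atoms)
F2 = F1 ∪ {at(d,d), at(e,e), on(a), on(c), on(d), on(f)}  (17 atoms)
goal ⊆ F2  ⇒  h_max = 2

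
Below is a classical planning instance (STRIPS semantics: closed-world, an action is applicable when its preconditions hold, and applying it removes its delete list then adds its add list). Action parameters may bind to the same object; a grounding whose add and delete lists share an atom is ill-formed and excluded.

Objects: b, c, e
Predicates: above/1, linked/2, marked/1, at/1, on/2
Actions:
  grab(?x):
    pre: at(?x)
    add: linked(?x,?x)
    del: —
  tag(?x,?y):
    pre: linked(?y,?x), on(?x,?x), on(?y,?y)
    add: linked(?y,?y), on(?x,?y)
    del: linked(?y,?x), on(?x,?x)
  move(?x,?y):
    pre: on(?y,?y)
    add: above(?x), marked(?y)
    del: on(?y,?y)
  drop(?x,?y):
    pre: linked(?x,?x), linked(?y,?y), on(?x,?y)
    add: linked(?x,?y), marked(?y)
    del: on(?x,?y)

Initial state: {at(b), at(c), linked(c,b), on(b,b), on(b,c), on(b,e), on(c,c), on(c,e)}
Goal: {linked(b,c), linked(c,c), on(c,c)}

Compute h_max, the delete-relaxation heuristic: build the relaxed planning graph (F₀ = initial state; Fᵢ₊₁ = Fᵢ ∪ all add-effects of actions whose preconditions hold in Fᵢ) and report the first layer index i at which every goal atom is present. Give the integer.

2

F0 = init (8 atoms)
F1 = F0 ∪ {above(b), above(c), above(e), linked(b,b), linked(c,c), marked(b), marked(c)}  (15 atoms)
F2 = F1 ∪ {linked(b,c)}  (16 atoms)
goal ⊆ F2  ⇒  h_max = 2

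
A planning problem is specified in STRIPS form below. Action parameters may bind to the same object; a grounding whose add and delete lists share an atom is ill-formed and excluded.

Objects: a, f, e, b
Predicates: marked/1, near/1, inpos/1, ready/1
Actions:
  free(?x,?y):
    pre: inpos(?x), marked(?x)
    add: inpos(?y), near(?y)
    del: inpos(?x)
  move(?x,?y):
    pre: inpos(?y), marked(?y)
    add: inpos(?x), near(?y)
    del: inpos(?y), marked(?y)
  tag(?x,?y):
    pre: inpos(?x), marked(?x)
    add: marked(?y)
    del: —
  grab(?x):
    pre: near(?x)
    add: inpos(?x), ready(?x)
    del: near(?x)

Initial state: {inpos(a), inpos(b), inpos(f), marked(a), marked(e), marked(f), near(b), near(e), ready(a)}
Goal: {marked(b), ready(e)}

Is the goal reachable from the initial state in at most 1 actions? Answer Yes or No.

1. tag(a,b)  →  {inpos(a), inpos(b), inpos(f), marked(a), marked(b), marked(e), marked(f), near(b), near(e), ready(a)}
2. grab(e)  →  {inpos(a), inpos(b), inpos(e), inpos(f), marked(a), marked(b), marked(e), marked(f), near(b), ready(a), ready(e)}
optimal plan length = 2; 2 > 1

No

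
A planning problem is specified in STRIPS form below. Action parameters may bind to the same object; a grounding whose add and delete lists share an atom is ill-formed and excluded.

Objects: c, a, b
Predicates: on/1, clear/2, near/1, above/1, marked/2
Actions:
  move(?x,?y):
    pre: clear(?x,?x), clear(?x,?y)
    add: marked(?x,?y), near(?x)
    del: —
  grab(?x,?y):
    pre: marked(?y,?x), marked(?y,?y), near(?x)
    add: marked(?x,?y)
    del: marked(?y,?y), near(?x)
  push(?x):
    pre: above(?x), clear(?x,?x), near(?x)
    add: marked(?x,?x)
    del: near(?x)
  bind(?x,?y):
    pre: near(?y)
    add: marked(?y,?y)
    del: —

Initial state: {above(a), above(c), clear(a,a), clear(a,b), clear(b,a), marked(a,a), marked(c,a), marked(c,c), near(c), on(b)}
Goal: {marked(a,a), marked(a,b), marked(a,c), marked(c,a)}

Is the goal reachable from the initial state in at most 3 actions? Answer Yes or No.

Yes

1. move(a,b)  →  {above(a), above(c), clear(a,a), clear(a,b), clear(b,a), marked(a,a), marked(a,b), marked(c,a), marked(c,c), near(a), near(c), on(b)}
2. grab(a,c)  →  {above(a), above(c), clear(a,a), clear(a,b), clear(b,a), marked(a,a), marked(a,b), marked(a,c), marked(c,a), near(c), on(b)}
optimal plan length = 2; 2 ≤ 3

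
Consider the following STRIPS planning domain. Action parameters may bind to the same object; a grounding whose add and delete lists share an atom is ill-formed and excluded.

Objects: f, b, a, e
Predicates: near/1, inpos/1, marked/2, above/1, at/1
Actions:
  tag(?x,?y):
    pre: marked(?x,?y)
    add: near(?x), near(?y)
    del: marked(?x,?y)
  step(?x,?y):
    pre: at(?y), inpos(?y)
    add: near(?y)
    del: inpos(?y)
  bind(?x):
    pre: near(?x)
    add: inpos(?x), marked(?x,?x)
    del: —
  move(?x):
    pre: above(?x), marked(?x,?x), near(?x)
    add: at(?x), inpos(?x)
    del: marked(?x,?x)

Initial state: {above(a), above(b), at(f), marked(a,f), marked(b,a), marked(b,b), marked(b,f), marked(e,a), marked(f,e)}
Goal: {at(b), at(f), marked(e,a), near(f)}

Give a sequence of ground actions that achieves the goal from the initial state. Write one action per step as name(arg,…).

tag(b,f); move(b)

1. tag(b,f)  →  {above(a), above(b), at(f), marked(a,f), marked(b,a), marked(b,b), marked(e,a), marked(f,e), near(b), near(f)}
2. move(b)  →  {above(a), above(b), at(b), at(f), inpos(b), marked(a,f), marked(b,a), marked(e,a), marked(f,e), near(b), near(f)}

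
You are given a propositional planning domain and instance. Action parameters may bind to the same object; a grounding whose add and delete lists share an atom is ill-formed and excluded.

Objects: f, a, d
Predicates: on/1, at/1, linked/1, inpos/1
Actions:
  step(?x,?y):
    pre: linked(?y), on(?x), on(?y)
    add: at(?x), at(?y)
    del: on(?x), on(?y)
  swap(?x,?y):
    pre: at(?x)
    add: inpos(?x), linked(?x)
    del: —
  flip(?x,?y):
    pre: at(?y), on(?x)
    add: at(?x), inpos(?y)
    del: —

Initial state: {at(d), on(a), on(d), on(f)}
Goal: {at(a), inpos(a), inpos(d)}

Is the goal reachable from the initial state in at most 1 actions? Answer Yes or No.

No

1. flip(a,d)  →  {at(a), at(d), inpos(d), on(a), on(d), on(f)}
2. swap(a,f)  →  {at(a), at(d), inpos(a), inpos(d), linked(a), on(a), on(d), on(f)}
optimal plan length = 2; 2 > 1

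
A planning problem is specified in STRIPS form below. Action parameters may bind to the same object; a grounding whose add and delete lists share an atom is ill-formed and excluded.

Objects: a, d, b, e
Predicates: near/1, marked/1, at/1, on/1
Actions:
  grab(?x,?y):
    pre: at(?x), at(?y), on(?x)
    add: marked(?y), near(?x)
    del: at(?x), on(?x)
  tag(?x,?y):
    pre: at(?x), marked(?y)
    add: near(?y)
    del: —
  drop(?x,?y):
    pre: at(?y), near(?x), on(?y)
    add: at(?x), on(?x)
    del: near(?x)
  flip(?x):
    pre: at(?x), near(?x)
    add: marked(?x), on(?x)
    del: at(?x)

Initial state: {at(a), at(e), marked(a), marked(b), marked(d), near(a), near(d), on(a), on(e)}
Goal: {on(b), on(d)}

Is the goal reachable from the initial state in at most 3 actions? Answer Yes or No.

1. tag(a,b)  →  {at(a), at(e), marked(a), marked(b), marked(d), near(a), near(b), near(d), on(a), on(e)}
2. drop(d,a)  →  {at(a), at(d), at(e), marked(a), marked(b), marked(d), near(a), near(b), on(a), on(d), on(e)}
3. drop(b,a)  →  {at(a), at(b), at(d), at(e), marked(a), marked(b), marked(d), near(a), on(a), on(b), on(d), on(e)}
optimal plan length = 3; 3 ≤ 3

Yes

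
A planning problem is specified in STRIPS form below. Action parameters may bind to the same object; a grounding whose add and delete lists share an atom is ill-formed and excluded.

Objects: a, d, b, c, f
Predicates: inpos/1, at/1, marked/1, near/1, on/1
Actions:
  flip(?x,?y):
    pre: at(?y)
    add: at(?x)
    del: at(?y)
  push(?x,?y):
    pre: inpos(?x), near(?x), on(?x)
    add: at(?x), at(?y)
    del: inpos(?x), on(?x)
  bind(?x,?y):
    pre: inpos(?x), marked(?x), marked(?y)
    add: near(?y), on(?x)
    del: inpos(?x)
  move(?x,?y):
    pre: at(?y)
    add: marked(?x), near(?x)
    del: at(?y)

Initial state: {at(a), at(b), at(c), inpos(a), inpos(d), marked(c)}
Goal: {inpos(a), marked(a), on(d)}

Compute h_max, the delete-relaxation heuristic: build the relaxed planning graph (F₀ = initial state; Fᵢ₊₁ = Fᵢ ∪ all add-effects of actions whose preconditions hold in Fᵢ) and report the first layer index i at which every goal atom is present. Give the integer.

F0 = init (6 atoms)
F1 = F0 ∪ {at(d), at(f), marked(a), marked(b), marked(d), marked(f), near(a), near(b), near(c), near(d), near(f)}  (17 atoms)
F2 = F1 ∪ {on(a), on(d)}  (19 atoms)
goal ⊆ F2  ⇒  h_max = 2

2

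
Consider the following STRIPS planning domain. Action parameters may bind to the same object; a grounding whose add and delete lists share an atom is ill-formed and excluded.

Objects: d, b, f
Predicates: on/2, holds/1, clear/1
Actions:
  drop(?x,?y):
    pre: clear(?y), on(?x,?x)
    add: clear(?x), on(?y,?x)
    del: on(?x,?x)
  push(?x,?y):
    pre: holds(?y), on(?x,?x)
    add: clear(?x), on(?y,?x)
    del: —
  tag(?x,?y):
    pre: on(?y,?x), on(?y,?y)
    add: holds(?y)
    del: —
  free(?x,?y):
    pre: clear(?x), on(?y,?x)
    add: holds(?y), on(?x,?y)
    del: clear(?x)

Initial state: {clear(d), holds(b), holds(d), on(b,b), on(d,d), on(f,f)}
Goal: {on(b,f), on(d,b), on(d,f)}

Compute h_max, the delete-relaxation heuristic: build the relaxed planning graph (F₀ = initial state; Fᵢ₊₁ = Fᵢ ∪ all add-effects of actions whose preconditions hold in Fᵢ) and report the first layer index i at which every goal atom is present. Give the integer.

F0 = init (6 atoms)
F1 = F0 ∪ {clear(b), clear(f), holds(f), on(b,d), on(b,f), on(d,b), on(d,f)}  (13 atoms)
goal ⊆ F1  ⇒  h_max = 1

1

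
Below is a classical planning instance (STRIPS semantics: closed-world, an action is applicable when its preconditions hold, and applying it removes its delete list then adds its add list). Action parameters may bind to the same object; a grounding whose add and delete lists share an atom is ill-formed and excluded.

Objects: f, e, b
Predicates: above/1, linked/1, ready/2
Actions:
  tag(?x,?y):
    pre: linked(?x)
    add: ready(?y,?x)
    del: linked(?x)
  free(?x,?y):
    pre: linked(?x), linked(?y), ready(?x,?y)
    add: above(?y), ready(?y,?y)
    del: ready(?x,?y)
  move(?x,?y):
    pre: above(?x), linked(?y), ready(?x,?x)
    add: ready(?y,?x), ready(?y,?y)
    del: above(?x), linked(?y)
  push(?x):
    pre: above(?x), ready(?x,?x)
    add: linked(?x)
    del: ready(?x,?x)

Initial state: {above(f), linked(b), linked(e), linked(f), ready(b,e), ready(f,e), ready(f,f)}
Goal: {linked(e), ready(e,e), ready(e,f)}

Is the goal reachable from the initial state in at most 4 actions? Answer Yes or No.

Yes

1. tag(f,e)  →  {above(f), linked(b), linked(e), ready(b,e), ready(e,f), ready(f,e), ready(f,f)}
2. free(b,e)  →  {above(e), above(f), linked(b), linked(e), ready(e,e), ready(e,f), ready(f,e), ready(f,f)}
optimal plan length = 2; 2 ≤ 4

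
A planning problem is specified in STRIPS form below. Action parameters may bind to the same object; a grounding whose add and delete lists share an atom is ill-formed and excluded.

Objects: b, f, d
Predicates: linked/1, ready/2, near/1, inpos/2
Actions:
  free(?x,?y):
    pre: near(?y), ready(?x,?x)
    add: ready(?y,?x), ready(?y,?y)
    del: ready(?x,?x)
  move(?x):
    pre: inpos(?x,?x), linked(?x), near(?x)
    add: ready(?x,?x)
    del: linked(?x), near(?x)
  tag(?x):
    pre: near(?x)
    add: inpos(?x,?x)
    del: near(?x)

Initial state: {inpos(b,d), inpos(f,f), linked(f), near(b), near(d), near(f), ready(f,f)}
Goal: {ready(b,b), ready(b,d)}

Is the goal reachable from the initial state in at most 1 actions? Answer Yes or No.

No

1. free(f,d)  →  {inpos(b,d), inpos(f,f), linked(f), near(b), near(d), near(f), ready(d,d), ready(d,f)}
2. free(d,b)  →  {inpos(b,d), inpos(f,f), linked(f), near(b), near(d), near(f), ready(b,b), ready(b,d), ready(d,f)}
optimal plan length = 2; 2 > 1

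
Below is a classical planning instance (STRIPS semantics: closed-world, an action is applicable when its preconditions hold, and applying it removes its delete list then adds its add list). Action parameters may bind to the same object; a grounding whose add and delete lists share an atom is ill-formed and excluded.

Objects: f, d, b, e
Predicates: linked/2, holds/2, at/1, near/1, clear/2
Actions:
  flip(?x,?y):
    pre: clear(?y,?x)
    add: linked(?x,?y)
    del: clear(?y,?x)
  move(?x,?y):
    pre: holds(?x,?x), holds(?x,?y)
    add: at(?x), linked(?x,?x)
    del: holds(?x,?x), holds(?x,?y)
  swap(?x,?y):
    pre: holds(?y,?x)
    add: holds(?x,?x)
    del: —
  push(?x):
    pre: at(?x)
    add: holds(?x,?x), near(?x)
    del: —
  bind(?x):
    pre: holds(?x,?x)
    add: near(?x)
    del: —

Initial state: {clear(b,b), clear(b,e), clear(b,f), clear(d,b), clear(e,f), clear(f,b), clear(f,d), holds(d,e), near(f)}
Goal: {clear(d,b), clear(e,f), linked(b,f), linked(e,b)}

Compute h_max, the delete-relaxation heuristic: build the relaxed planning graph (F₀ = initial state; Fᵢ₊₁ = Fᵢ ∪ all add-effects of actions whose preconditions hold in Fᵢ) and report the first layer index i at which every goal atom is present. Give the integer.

1

F0 = init (9 atoms)
F1 = F0 ∪ {holds(e,e), linked(b,b), linked(b,d), linked(b,f), linked(d,f), linked(e,b), linked(f,b), linked(f,e)}  (17 atoms)
goal ⊆ F1  ⇒  h_max = 1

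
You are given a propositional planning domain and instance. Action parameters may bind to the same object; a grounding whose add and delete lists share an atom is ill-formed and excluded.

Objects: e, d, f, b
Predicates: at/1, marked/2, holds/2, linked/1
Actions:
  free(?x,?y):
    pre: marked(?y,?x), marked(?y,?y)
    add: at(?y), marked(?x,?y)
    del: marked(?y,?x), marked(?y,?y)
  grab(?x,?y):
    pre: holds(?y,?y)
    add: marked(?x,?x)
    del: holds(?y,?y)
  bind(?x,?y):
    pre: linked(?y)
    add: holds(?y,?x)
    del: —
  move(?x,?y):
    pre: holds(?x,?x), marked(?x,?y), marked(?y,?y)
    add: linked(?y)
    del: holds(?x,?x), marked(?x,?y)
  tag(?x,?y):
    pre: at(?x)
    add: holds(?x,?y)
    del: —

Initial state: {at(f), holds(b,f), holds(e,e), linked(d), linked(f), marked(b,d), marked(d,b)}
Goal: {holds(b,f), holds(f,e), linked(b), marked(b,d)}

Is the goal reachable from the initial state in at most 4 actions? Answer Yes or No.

Yes

1. grab(b,e)  →  {at(f), holds(b,f), linked(d), linked(f), marked(b,b), marked(b,d), marked(d,b)}
2. bind(e,f)  →  {at(f), holds(b,f), holds(f,e), linked(d), linked(f), marked(b,b), marked(b,d), marked(d,b)}
3. bind(d,d)  →  {at(f), holds(b,f), holds(d,d), holds(f,e), linked(d), linked(f), marked(b,b), marked(b,d), marked(d,b)}
4. move(d,b)  →  {at(f), holds(b,f), holds(f,e), linked(b), linked(d), linked(f), marked(b,b), marked(b,d)}
optimal plan length = 4; 4 ≤ 4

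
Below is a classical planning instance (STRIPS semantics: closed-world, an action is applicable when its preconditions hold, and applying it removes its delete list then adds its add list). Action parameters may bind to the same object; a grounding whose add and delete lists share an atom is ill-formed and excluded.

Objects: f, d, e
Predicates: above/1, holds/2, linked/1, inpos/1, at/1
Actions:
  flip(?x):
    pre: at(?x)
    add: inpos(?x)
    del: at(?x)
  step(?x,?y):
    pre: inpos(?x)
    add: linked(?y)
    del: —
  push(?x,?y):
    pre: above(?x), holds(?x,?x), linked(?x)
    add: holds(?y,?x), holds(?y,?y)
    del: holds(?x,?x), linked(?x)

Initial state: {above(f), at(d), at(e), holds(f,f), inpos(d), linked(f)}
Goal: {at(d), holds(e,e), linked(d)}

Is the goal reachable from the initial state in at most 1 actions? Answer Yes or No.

No

1. step(d,d)  →  {above(f), at(d), at(e), holds(f,f), inpos(d), linked(d), linked(f)}
2. push(f,e)  →  {above(f), at(d), at(e), holds(e,e), holds(e,f), inpos(d), linked(d)}
optimal plan length = 2; 2 > 1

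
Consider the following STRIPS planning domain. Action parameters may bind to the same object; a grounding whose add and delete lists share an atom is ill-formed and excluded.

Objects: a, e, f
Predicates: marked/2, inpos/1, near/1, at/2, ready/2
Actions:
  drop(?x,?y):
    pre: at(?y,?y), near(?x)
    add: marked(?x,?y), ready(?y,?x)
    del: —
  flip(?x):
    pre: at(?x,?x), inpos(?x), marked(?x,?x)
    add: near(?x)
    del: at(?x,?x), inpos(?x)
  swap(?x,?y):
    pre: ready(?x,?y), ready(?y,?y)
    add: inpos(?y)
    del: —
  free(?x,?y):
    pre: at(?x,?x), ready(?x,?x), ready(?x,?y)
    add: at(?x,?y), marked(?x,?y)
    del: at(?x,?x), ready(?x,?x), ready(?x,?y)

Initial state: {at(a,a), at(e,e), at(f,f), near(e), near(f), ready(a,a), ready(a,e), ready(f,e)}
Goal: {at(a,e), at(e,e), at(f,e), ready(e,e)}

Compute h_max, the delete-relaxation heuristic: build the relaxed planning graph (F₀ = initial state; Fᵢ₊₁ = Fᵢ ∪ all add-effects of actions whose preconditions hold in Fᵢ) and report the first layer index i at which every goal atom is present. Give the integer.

2

F0 = init (8 atoms)
F1 = F0 ∪ {at(a,e), inpos(a), marked(a,e), marked(e,a), marked(e,e), marked(e,f), marked(f,a), marked(f,e), marked(f,f), ready(a,f), ready(e,e), ready(e,f), ready(f,f)}  (21 atoms)
F2 = F1 ∪ {at(a,f), at(e,f), at(f,e), inpos(e), inpos(f), marked(a,f)}  (27 atoms)
goal ⊆ F2  ⇒  h_max = 2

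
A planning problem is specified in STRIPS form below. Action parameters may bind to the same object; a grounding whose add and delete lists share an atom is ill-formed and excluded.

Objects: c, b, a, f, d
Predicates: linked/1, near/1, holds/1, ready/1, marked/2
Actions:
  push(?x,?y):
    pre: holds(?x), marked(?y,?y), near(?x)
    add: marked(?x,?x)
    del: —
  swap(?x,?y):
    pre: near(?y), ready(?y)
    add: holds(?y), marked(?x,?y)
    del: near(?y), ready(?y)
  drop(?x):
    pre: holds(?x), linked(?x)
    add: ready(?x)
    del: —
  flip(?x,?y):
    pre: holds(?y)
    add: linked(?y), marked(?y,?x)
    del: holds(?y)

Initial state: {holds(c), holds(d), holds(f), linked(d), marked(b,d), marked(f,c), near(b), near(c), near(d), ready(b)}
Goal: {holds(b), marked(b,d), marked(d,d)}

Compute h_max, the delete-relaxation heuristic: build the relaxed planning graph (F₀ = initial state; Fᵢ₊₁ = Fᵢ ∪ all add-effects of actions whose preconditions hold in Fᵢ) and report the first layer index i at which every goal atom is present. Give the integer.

1

F0 = init (10 atoms)
F1 = F0 ∪ {holds(b), linked(c), linked(f), marked(a,b), marked(b,b), marked(c,a), marked(c,b), marked(c,c), marked(c,d), marked(c,f), marked(d,a), marked(d,b), marked(d,c), marked(d,d), marked(d,f), marked(f,a), marked(f,b), marked(f,d), marked(f,f), ready(d)}  (30 atoms)
goal ⊆ F1  ⇒  h_max = 1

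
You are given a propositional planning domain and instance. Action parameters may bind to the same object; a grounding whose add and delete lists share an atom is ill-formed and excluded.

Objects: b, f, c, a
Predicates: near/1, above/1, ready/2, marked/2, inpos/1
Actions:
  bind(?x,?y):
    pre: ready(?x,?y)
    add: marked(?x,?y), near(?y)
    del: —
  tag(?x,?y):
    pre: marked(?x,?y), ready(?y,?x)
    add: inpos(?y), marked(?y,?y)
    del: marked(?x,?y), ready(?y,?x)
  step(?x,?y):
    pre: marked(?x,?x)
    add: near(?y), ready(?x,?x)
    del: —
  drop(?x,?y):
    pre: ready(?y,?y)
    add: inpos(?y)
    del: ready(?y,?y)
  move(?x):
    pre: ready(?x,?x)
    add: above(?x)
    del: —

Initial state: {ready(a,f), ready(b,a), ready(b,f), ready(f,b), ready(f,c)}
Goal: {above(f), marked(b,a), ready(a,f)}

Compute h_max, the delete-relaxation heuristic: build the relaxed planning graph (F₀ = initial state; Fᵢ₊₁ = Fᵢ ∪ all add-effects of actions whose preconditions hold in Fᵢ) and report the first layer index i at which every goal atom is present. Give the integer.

4

F0 = init (5 atoms)
F1 = F0 ∪ {marked(a,f), marked(b,a), marked(b,f), marked(f,b), marked(f,c), near(a), near(b), near(c), near(f)}  (14 atoms)
F2 = F1 ∪ {inpos(b), inpos(f), marked(b,b), marked(f,f)}  (18 atoms)
F3 = F2 ∪ {ready(b,b), ready(f,f)}  (20 atoms)
F4 = F3 ∪ {above(b), above(f)}  (22 atoms)
goal ⊆ F4  ⇒  h_max = 4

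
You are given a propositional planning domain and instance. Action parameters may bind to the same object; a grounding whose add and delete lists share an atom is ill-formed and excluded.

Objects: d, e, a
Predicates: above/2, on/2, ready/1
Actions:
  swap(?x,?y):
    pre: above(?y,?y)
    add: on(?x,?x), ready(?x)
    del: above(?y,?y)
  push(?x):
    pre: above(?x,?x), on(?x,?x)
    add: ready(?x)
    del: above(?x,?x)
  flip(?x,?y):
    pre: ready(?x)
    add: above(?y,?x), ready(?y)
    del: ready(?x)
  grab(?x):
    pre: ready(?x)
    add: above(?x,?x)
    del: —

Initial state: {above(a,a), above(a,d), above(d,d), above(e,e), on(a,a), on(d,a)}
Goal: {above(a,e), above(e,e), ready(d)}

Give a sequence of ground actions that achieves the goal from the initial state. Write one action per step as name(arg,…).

swap(d,d); swap(e,a); flip(e,a)

1. swap(d,d)  →  {above(a,a), above(a,d), above(e,e), on(a,a), on(d,a), on(d,d), ready(d)}
2. swap(e,a)  →  {above(a,d), above(e,e), on(a,a), on(d,a), on(d,d), on(e,e), ready(d), ready(e)}
3. flip(e,a)  →  {above(a,d), above(a,e), above(e,e), on(a,a), on(d,a), on(d,d), on(e,e), ready(a), ready(d)}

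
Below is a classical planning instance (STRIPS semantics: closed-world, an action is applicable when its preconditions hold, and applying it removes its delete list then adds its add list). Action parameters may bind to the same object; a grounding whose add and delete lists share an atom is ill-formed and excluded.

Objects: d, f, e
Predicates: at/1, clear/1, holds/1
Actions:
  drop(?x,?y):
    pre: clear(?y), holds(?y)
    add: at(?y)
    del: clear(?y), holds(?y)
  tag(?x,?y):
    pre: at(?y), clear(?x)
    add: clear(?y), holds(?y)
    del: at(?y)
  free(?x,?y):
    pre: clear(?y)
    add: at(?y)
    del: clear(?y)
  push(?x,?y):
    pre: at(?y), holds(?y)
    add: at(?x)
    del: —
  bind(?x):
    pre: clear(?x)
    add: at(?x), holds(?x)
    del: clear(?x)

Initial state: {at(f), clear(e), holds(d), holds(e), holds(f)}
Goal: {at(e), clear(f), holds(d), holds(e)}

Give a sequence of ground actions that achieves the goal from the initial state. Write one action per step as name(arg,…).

1. tag(e,f)  →  {clear(e), clear(f), holds(d), holds(e), holds(f)}
2. free(d,e)  →  {at(e), clear(f), holds(d), holds(e), holds(f)}

tag(e,f); free(d,e)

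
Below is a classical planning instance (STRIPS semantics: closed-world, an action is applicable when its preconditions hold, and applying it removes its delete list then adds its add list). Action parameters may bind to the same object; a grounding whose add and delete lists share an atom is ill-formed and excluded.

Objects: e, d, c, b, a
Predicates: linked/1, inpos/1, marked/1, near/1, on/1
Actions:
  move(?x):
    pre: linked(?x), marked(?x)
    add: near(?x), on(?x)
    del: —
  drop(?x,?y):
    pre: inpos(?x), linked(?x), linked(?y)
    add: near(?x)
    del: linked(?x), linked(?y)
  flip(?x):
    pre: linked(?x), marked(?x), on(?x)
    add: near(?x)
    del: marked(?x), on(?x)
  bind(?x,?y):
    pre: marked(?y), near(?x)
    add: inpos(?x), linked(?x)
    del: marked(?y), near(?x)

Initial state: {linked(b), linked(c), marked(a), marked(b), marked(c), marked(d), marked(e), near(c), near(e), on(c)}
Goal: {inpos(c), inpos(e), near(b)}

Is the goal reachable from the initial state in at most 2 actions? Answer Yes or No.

No

1. move(b)  →  {linked(b), linked(c), marked(a), marked(b), marked(c), marked(d), marked(e), near(b), near(c), near(e), on(b), on(c)}
2. bind(e,e)  →  {inpos(e), linked(b), linked(c), linked(e), marked(a), marked(b), marked(c), marked(d), near(b), near(c), on(b), on(c)}
3. bind(c,d)  →  {inpos(c), inpos(e), linked(b), linked(c), linked(e), marked(a), marked(b), marked(c), near(b), on(b), on(c)}
optimal plan length = 3; 3 > 2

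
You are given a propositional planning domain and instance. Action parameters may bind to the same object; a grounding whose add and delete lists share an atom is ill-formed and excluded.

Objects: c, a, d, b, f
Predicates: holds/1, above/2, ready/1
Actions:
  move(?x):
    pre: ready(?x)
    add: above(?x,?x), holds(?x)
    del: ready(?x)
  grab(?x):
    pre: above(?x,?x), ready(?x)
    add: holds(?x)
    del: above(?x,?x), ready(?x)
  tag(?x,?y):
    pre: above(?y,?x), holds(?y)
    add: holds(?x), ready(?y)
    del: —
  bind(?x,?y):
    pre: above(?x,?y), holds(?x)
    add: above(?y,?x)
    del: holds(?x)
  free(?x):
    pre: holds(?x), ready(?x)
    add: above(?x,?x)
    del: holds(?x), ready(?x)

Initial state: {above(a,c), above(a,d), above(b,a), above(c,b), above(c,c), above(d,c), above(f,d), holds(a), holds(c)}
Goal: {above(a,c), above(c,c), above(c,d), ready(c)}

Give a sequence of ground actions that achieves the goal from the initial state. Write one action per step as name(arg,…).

tag(c,c); tag(d,a); bind(d,c)

1. tag(c,c)  →  {above(a,c), above(a,d), above(b,a), above(c,b), above(c,c), above(d,c), above(f,d), holds(a), holds(c), ready(c)}
2. tag(d,a)  →  {above(a,c), above(a,d), above(b,a), above(c,b), above(c,c), above(d,c), above(f,d), holds(a), holds(c), holds(d), ready(a), ready(c)}
3. bind(d,c)  →  {above(a,c), above(a,d), above(b,a), above(c,b), above(c,c), above(c,d), above(d,c), above(f,d), holds(a), holds(c), ready(a), ready(c)}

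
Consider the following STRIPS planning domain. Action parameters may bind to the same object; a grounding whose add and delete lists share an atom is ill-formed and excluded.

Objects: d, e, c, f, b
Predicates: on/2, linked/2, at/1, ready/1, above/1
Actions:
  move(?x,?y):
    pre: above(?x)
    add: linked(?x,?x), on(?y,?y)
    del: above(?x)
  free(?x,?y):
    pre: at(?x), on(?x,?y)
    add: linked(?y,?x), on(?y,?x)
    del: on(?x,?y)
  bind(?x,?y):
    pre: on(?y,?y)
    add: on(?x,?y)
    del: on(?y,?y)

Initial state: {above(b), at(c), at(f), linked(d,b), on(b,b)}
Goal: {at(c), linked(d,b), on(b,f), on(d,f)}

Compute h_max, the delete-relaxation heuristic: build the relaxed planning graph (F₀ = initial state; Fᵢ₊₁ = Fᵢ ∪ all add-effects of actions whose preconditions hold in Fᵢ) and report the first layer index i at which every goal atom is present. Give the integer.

2

F0 = init (5 atoms)
F1 = F0 ∪ {linked(b,b), on(c,b), on(c,c), on(d,b), on(d,d), on(e,b), on(e,e), on(f,b), on(f,f)}  (14 atoms)
F2 = F1 ∪ {linked(b,c), linked(b,f), on(b,c), on(b,d), on(b,e), on(b,f), on(c,d), on(c,e), on(c,f), on(d,c), on(d,e), on(d,f), on(e,c), on(e,d), on(e,f), on(f,c), on(f,d), on(f,e)}  (32 atoms)
goal ⊆ F2  ⇒  h_max = 2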